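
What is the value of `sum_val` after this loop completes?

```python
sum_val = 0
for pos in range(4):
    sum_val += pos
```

Sum of 0 to 3 = 6
`sum_val` takes the values: 0 → 1 → 3 → 6

Answer: 6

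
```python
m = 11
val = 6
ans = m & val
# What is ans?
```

Trace:
`m = 11` → m = 11
`val = 6` → val = 6
`ans = m & val` → ans = 2
So ans = 2

Answer: 2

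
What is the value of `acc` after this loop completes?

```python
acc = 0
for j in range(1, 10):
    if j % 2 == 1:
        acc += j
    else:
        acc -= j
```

Add odd, subtract even
`acc` takes the values: 0 → 1 → -1 → 2 → -2 → 3 → -3 → 4 → -4 → 5

Answer: 5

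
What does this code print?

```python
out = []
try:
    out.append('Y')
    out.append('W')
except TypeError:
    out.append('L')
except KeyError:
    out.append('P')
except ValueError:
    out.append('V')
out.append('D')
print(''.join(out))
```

Execution trace: 'Y' (try body) → 'W' (try body, no exception) → 'D' (after the try/except). Output: YWD

Answer: YWD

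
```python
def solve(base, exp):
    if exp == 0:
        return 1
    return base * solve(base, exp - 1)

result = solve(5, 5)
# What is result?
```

solve(5, 5) = 5 * 5 * 5 * 5 * 5 = 3125

Answer: 3125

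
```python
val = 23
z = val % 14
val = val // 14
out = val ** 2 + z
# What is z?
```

Trace:
`val = 23` → val = 23
`z = val % 14` → z = 9
`val = val // 14` → val = 1
`out = val ** 2 + z` → out = 10
So z = 9

Answer: 9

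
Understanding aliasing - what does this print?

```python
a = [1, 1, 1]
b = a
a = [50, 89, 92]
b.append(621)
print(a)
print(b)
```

Key concept: rebinding vs mutation: a is rebound to a new list, b still points at the original.
Step by step:
`a = [1, 1, 1]` → a = [1, 1, 1]
`b = a` → b = [1, 1, 1] (same object as a)
`a = [50, 89, 92]` → a = [50, 89, 92]
`b.append(621)` → b = [1, 1, 1, 621]
`print(a)` → prints [50, 89, 92]
`print(b)` → prints [1, 1, 1, 621]

Answer:
[50, 89, 92]
[1, 1, 1, 621]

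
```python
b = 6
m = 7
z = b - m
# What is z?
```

Trace:
`b = 6` → b = 6
`m = 7` → m = 7
`z = b - m` → z = -1
So z = -1

Answer: -1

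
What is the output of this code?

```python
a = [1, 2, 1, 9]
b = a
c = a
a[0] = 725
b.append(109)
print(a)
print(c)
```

Key concept: multiple aliases.
Step by step:
`a = [1, 2, 1, 9]` → a = [1, 2, 1, 9]
`b = a` → b = [1, 2, 1, 9] (same object as a)
`c = a` → c = [1, 2, 1, 9] (same object as a, b)
`a[0] = 725` → a = [725, 2, 1, 9] (same object as b, c); b = [725, 2, 1, 9] (same object as a, c); c = [725, 2, 1, 9] (same object as a, b)
`b.append(109)` → a = [725, 2, 1, 9, 109] (same object as b, c); b = [725, 2, 1, 9, 109] (same object as a, c); c = [725, 2, 1, 9, 109] (same object as a, b)
`print(a)` → prints [725, 2, 1, 9, 109]
`print(c)` → prints [725, 2, 1, 9, 109]

Answer:
[725, 2, 1, 9, 109]
[725, 2, 1, 9, 109]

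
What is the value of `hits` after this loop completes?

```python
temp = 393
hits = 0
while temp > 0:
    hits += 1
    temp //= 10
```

Count digits by repeated division by 10
`hits` takes the values: 0 → 1 → 2 → 3

Answer: 3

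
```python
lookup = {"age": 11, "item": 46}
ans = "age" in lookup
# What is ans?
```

Trace:
`lookup = {"age": 11, "item": 46}` → lookup = {'age': 11, 'item': 46}
`ans = "age" in lookup` → ans = True
So ans = True

Answer: True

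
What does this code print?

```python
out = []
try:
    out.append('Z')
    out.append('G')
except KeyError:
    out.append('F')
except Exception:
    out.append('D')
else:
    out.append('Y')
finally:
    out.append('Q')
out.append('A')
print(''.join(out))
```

Execution trace: 'Z' (try body) → 'G' (try body, no exception) → 'Y' (else) → 'Q' (finally) → 'A' (after the try/except). Output: ZGYQA

Answer: ZGYQA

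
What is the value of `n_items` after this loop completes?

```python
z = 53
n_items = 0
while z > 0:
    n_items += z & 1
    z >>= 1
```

Count set bits in 53 (binary: 0b110101)
`n_items` takes the values: 0 → 1 → 2 → 3 → 4

Answer: 4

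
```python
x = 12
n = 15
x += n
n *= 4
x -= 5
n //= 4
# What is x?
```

Trace:
`x = 12` → x = 12
`n = 15` → n = 15
`x += n` → x = 27
`n *= 4` → n = 60
`x -= 5` → x = 22
`n //= 4` → n = 15
So x = 22

Answer: 22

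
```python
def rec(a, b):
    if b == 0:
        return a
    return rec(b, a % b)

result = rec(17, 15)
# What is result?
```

rec(17, 15) -> rec(15, 2) -> rec(2, 1) -> rec(1, 0) -> 1

Answer: 1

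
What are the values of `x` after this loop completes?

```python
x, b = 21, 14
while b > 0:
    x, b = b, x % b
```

GCD of 21 and 14
`x` takes the values: 21 → 14 → 7

Answer: 7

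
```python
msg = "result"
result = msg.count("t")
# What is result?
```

Trace:
`msg = "result"` → msg = 'result'
`result = msg.count("t")` → result = 1
So result = 1

Answer: 1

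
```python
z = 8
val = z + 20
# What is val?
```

Trace:
`z = 8` → z = 8
`val = z + 20` → val = 28
So val = 28

Answer: 28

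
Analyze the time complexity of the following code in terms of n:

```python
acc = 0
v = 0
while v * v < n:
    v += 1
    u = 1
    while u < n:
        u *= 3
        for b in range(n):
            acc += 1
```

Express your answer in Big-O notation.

Each loop level contributes: √n × log n × n. Multiplying the contributions gives O(n√n log n).

Answer: O(n√n log n)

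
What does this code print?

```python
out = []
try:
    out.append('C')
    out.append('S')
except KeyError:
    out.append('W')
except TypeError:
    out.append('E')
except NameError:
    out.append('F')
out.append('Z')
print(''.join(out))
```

Execution trace: 'C' (try body) → 'S' (try body, no exception) → 'Z' (after the try/except). Output: CSZ

Answer: CSZ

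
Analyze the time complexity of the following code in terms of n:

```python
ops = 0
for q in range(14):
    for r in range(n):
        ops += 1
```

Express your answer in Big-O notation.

Each loop level contributes: 1 × n. Multiplying the contributions gives O(n).

Answer: O(n)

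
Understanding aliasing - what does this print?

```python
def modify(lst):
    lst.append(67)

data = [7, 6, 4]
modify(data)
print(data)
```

Key concept: function modifies passed list.
Step by step:
`data = [7, 6, 4]` → data = [7, 6, 4]
`modify(data)` → data = [7, 6, 4, 67]
`print(data)` → prints [7, 6, 4, 67]

Answer: [7, 6, 4, 67]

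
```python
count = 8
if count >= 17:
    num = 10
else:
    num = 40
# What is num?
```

Trace:
`count = 8` → count = 8
`if count >= 17: ...` → count >= 17 is False, take else branch → num = 40
So num = 40

Answer: 40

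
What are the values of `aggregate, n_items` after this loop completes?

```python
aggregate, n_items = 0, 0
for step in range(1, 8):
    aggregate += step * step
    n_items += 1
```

Sum of squares and count
`aggregate, n_items` takes the values: (0, 0) → (1, 0) → (1, 1) → (5, 1) → (5, 2) → (14, 2) → (14, 3) → (30, 3) → (30, 4) → (55, 4) → (55, 5) → (91, 5) → (91, 6) → (140, 6) → (140, 7)

Answer: 140, 7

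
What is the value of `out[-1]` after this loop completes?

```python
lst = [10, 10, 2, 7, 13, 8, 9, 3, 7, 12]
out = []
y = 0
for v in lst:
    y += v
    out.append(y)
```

Cumulative sum ends at 81
`out` takes the values: [] → [10] → [10, 20] → [10, 20, 22] → [10, 20, 22, 29] → [10, 20, 22, 29, 42] → [10, 20, 22, 29, 42, 50] → [10, 20, 22, 29, 42, 50, 59] → [10, 20, 22, 29, 42, 50, 59, 62] → [10, 20, 22, 29, 42, 50, 59, 62, 69] → [10, 20, 22, 29, 42, 50, 59, 62, 69, 81]
So `out[-1]` = 81

Answer: 81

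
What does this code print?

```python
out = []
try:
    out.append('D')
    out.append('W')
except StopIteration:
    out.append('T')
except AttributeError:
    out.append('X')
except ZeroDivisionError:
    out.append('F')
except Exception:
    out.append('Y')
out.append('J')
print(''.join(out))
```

Execution trace: 'D' (try body) → 'W' (try body, no exception) → 'J' (after the try/except). Output: DWJ

Answer: DWJ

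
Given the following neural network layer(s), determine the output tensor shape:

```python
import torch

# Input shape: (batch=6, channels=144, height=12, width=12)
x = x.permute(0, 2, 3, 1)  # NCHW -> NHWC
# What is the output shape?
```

Input: (6, 144, 12, 12) -> Output: (6, 12, 12, 144)

Answer: (6, 12, 12, 144)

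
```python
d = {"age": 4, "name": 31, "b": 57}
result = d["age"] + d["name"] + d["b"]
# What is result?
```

Trace:
`d = {"age": 4, "name": 31, "b": 57}` → d = {'age': 4, 'name': 31, 'b': 57}
`result = d["age"] + d["name"] + d["b"]` → result = 92
So result = 92

Answer: 92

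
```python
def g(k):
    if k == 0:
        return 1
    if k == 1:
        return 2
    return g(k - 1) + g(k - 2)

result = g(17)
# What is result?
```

Build up from base cases: g(0)=1, g(1)=2, g(2)=3, g(3)=5, g(4)=8, g(5)=13, g(6)=21, ..., g(17)=4181

Answer: 4181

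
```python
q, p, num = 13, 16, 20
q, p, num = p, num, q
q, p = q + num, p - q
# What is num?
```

Trace:
`q, p, num = 13, 16, 20` → q = 13; p = 16; num = 20
`q, p, num = p, num, q` → q = 16; p = 20; num = 13
`q, p = q + num, p - q` → q = 29; p = 4
So num = 13

Answer: 13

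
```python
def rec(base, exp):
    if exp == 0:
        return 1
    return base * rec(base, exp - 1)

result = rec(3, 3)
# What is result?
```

rec(3, 3) = 3 * 3 * 3 = 27

Answer: 27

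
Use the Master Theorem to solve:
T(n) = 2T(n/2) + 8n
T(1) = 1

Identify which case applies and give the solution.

a=2, b=2, f(n)=8n. log_2(2) = 1. Since c=1 = 1, Case 2 applies: T(n) = Θ(n^log_b(a) · log n) = O(n log n).

Answer: O(n log n) - Case 2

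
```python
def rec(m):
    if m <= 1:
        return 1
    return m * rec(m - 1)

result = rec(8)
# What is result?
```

rec(8) = 8 * 7 * 6 * 5 * 4 * 3 * 2 * 1 = 40320

Answer: 40320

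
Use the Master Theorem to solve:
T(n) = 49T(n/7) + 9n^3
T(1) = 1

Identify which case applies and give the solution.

a=49, b=7, f(n)=9n^3. log_7(49) = 2. Since c=3 > 2 and the regularity condition holds (49(n/7)^3 = (49/7^3)n^3 with 49/7^3 < 1), Case 3 applies: T(n) = Θ(f(n)) = O(n^3).

Answer: O(n^3) - Case 3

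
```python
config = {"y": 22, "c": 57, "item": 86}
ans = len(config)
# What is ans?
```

Trace:
`config = {"y": 22, "c": 57, "item": 86}` → config = {'y': 22, 'c': 57, 'item': 86}
`ans = len(config)` → ans = 3
So ans = 3

Answer: 3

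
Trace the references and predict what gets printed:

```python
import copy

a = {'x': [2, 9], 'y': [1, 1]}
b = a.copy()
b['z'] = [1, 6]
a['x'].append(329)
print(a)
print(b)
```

Key concept: shallow copy of dict with mutable values.
Step by step:
`a = {'x': [2, 9], 'y': [1, 1]}` → a = {'x': [2, 9], 'y': [1, 1]}
`b = a.copy()` → b = {'x': [2, 9], 'y': [1, 1]}
`b['z'] = [1, 6]` → b = {'x': [2, 9], 'y': [1, 1], 'z': [1, 6]}
`a['x'].append(329)` → a = {'x': [2, 9, 329], 'y': [1, 1]}; b = {'x': [2, 9, 329], 'y': [1, 1], 'z': [1, 6]}
`print(a)` → prints {'x': [2, 9, 329], 'y': [1, 1]}
`print(b)` → prints {'x': [2, 9, 329], 'y': [1, 1], 'z': [1, 6]}

Answer:
{'x': [2, 9, 329], 'y': [1, 1]}
{'x': [2, 9, 329], 'y': [1, 1], 'z': [1, 6]}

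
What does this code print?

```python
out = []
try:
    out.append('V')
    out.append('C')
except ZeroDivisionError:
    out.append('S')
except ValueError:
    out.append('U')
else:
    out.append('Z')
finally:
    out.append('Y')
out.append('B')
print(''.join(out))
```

Execution trace: 'V' (try body) → 'C' (try body, no exception) → 'Z' (else) → 'Y' (finally) → 'B' (after the try/except). Output: VCZYB

Answer: VCZYB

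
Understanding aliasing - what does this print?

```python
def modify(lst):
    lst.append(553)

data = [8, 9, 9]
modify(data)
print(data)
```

Key concept: function modifies passed list.
Step by step:
`data = [8, 9, 9]` → data = [8, 9, 9]
`modify(data)` → data = [8, 9, 9, 553]
`print(data)` → prints [8, 9, 9, 553]

Answer: [8, 9, 9, 553]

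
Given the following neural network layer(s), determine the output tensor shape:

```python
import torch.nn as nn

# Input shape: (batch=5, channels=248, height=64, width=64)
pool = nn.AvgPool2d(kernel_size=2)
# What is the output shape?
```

Input: (5, 248, 64, 64) -> Output: (5, 248, 32, 32)

Answer: (5, 248, 32, 32)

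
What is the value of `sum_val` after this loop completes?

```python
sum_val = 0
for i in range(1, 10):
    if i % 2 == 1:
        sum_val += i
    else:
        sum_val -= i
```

Add odd, subtract even
`sum_val` takes the values: 0 → 1 → -1 → 2 → -2 → 3 → -3 → 4 → -4 → 5

Answer: 5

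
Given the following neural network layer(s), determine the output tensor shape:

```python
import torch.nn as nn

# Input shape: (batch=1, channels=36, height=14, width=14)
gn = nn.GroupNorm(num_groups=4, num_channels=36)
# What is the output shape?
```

Input: (1, 36, 14, 14) -> Output: (1, 36, 14, 14)

Answer: (1, 36, 14, 14)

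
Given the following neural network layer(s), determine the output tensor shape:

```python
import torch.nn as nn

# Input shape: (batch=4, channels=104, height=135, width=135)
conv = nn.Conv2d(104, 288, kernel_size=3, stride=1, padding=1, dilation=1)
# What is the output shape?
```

Input: (4, 104, 135, 135) -> Output: (4, 288, 135, 135)

Answer: (4, 288, 135, 135)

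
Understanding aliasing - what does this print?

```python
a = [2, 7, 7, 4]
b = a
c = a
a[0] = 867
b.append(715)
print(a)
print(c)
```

Key concept: multiple aliases.
Step by step:
`a = [2, 7, 7, 4]` → a = [2, 7, 7, 4]
`b = a` → b = [2, 7, 7, 4] (same object as a)
`c = a` → c = [2, 7, 7, 4] (same object as a, b)
`a[0] = 867` → a = [867, 7, 7, 4] (same object as b, c); b = [867, 7, 7, 4] (same object as a, c); c = [867, 7, 7, 4] (same object as a, b)
`b.append(715)` → a = [867, 7, 7, 4, 715] (same object as b, c); b = [867, 7, 7, 4, 715] (same object as a, c); c = [867, 7, 7, 4, 715] (same object as a, b)
`print(a)` → prints [867, 7, 7, 4, 715]
`print(c)` → prints [867, 7, 7, 4, 715]

Answer:
[867, 7, 7, 4, 715]
[867, 7, 7, 4, 715]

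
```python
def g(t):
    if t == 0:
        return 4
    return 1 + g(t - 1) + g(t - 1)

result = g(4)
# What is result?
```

g(t) = 1 + 2·g(t-1), g(0)=4. Closed form: (4+1)·2^4 - 1 = 79.

Answer: 79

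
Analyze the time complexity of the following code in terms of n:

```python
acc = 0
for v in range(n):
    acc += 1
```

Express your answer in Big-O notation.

Each loop level contributes: n. Multiplying the contributions gives O(n).

Answer: O(n)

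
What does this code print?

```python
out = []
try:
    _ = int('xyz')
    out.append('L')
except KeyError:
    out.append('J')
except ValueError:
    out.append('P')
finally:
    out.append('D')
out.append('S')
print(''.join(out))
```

Execution trace: 'P' (except ValueError) → 'D' (finally) → 'S' (after the try/except). Output: PDS

Answer: PDS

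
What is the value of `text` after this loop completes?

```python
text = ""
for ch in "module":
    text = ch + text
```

Reverse 'module'
`text` takes the values: "" → "m" → "om" → "dom" → "udom" → "ludom" → "eludom"

Answer: "eludom"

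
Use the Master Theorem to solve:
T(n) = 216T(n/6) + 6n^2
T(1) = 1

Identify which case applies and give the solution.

a=216, b=6, f(n)=6n^2. log_6(216) = 3. Since c=2 < 3, Case 1 applies: T(n) = Θ(n^log_b(a)) = O(n^3).

Answer: O(n^3) - Case 1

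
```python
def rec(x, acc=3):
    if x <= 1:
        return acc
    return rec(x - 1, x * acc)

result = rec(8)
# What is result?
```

Accumulator trace (n, acc): (8, 3) -> (7, 24) -> (6, 168) -> (5, 1008) -> (4, 5040) -> (3, 20160) -> (2, 60480) -> (1, 120960) -> return 120960

Answer: 120960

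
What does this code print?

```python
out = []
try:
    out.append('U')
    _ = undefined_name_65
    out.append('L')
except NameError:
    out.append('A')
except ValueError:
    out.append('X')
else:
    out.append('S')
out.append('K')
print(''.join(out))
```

Execution trace: 'U' (try body) → 'A' (except NameError) → 'K' (after the try/except). Output: UAK

Answer: UAK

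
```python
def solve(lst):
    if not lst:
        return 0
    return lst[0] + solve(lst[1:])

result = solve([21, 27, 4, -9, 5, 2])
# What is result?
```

21 + 27 + 4 + (-9) + 5 + 2 + 0 = 50

Answer: 50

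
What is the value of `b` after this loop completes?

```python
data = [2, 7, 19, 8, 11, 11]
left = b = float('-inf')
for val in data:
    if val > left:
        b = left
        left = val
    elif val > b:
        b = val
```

Second largest (with repeats) in [2, 7, 19, 8, 11, 11]
`b` takes the values: -inf → 2 → 7 → 8 → 11

Answer: 11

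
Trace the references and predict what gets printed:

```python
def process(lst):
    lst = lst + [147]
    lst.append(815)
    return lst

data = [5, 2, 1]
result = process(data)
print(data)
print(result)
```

Key concept: rebinding parameter vs mutation.
Step by step:
`data = [5, 2, 1]` → data = [5, 2, 1]
`result = process(data)` → result = [5, 2, 1, 147, 815]
`print(data)` → prints [5, 2, 1]
`print(result)` → prints [5, 2, 1, 147, 815]

Answer:
[5, 2, 1]
[5, 2, 1, 147, 815]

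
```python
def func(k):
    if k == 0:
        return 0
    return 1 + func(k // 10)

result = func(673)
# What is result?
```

Count of digits of 673: 3

Answer: 3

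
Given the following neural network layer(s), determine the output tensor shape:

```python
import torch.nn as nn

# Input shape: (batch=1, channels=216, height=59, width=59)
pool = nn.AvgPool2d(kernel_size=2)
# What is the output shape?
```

Input: (1, 216, 59, 59) -> Output: (1, 216, 29, 29)

Answer: (1, 216, 29, 29)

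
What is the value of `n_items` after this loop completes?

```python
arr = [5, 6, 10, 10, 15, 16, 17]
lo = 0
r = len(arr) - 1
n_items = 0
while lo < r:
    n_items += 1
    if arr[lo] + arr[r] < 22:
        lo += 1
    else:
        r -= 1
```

Steps to find pair summing to 22
`n_items` takes the values: 0 → 1 → 2 → 3 → 4 → 5 → 6

Answer: 6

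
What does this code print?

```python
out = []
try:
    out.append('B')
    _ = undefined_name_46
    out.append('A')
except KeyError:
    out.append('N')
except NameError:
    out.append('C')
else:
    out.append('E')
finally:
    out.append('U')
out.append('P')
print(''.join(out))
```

Execution trace: 'B' (try body) → 'C' (except NameError) → 'U' (finally) → 'P' (after the try/except). Output: BCUP

Answer: BCUP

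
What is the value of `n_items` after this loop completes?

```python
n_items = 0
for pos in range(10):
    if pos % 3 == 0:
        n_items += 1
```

Count numbers divisible by 3 in range(10)
`n_items` takes the values: 0 → 1 → 2 → 3 → 4

Answer: 4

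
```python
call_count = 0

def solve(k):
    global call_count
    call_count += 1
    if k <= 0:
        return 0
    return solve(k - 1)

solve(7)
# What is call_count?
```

Linear recursion stepping by 1: 8 calls from k=7 down to ≤0.

Answer: 8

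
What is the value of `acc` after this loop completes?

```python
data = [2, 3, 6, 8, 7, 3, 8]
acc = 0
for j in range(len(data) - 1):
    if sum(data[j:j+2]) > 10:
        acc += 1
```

Count windows with sum > 10
`acc` takes the values: 0 → 1 → 2 → 3

Answer: 3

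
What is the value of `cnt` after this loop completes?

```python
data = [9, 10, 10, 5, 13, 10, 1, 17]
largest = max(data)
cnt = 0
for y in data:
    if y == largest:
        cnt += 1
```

Count of max value 17 in [9, 10, 10, 5, 13, 10, 1, 17]
`cnt` takes the values: 0 → 1

Answer: 1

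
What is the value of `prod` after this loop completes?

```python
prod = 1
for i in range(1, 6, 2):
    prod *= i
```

Product of 1, 3, 5, ... up to 5
`prod` takes the values: 1 → 3 → 15

Answer: 15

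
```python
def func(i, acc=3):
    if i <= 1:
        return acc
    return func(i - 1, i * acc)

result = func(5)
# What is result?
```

Accumulator trace (n, acc): (5, 3) -> (4, 15) -> (3, 60) -> (2, 180) -> (1, 360) -> return 360

Answer: 360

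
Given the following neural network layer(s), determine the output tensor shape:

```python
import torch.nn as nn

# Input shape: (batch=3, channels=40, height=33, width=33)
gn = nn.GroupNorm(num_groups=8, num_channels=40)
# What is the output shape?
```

Input: (3, 40, 33, 33) -> Output: (3, 40, 33, 33)

Answer: (3, 40, 33, 33)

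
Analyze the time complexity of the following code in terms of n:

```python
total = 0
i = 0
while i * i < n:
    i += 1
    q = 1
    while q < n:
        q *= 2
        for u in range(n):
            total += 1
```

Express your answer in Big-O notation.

Each loop level contributes: √n × log n × n. Multiplying the contributions gives O(n√n log n).

Answer: O(n√n log n)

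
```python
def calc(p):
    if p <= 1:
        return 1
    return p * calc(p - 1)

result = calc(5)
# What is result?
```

calc(5) = 5 * 4 * 3 * 2 * 1 = 120

Answer: 120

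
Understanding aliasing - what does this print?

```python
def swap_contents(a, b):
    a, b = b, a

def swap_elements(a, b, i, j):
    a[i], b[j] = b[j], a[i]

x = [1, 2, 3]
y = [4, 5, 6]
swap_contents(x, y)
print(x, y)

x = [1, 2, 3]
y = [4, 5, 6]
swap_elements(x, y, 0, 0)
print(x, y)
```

Key concept: parameter rebinding vs mutation.
Step by step:
`x = [1, 2, 3]` → x = [1, 2, 3]
`y = [4, 5, 6]` → y = [4, 5, 6]
`swap_contents(x, y)` → no visible change to tracked variables
`print(x, y)` → prints [1, 2, 3] [4, 5, 6]
`x = [1, 2, 3]` → x = [1, 2, 3]
`y = [4, 5, 6]` → y = [4, 5, 6]
`swap_elements(x, y, 0, 0)` → x = [4, 2, 3]; y = [1, 5, 6]
`print(x, y)` → prints [4, 2, 3] [1, 5, 6]

Answer:
[1, 2, 3] [4, 5, 6]
[4, 2, 3] [1, 5, 6]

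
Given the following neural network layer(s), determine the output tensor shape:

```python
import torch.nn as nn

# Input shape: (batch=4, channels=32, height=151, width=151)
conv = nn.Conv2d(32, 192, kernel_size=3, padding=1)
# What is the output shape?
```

Input: (4, 32, 151, 151) -> Output: (4, 192, 151, 151)

Answer: (4, 192, 151, 151)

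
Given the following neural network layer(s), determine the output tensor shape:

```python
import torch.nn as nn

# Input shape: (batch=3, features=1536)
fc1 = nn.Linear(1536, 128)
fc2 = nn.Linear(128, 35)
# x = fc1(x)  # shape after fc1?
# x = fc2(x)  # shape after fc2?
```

Input: (3, 1536) -> after fc1: (3, 128) -> Output: (3, 35)

Answer: (3, 35)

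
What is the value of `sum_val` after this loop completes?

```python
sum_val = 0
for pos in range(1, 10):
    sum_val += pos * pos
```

Sum of squares 1² to 9² = 285
`sum_val` takes the values: 0 → 1 → 5 → 14 → 30 → 55 → 91 → 140 → 204 → 285

Answer: 285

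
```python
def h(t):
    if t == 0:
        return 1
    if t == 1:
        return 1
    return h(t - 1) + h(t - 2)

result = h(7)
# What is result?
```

Build up from base cases: h(0)=1, h(1)=1, h(2)=2, h(3)=3, h(4)=5, h(5)=8, h(6)=13, ..., h(7)=21

Answer: 21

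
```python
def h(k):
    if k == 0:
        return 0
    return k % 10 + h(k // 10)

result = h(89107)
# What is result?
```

Sum of digits of 89107: 7 + 0 + 1 + 9 + 8 = 25

Answer: 25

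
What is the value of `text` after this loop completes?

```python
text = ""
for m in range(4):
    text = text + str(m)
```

Concatenate digits 0 to 3
`text` takes the values: "" → "0" → "01" → "012" → "0123"

Answer: "0123"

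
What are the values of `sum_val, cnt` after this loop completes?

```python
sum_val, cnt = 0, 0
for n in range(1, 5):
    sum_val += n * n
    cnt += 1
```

Sum of squares and count
`sum_val, cnt` takes the values: (0, 0) → (1, 0) → (1, 1) → (5, 1) → (5, 2) → (14, 2) → (14, 3) → (30, 3) → (30, 4)

Answer: 30, 4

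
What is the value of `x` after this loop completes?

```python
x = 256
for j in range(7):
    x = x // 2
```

Halve 7 times: 256 // 2^7 = 2
`x` takes the values: 256 → 128 → 64 → 32 → 16 → 8 → 4 → 2

Answer: 2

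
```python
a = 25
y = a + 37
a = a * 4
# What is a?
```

Trace:
`a = 25` → a = 25
`y = a + 37` → y = 62
`a = a * 4` → a = 100
So a = 100

Answer: 100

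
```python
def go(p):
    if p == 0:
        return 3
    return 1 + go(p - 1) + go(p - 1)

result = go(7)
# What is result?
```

go(p) = 1 + 2·go(p-1), go(0)=3. Closed form: (3+1)·2^7 - 1 = 511.

Answer: 511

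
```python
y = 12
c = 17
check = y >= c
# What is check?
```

Trace:
`y = 12` → y = 12
`c = 17` → c = 17
`check = y >= c` → check = False
So check = False

Answer: False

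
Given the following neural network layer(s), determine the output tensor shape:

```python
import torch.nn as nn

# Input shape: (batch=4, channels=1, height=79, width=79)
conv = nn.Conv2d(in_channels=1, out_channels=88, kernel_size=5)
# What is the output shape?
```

Input: (4, 1, 79, 79) -> Output: (4, 88, 75, 75)

Answer: (4, 88, 75, 75)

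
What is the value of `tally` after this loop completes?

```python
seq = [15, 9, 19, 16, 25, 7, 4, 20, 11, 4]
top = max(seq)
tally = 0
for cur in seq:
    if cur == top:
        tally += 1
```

Count of max value 25 in [15, 9, 19, 16, 25, 7, 4, 20, 11, 4]
`tally` takes the values: 0 → 1

Answer: 1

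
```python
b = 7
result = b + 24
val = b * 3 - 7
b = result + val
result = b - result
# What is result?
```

Trace:
`b = 7` → b = 7
`result = b + 24` → result = 31
`val = b * 3 - 7` → val = 14
`b = result + val` → b = 45
`result = b - result` → result = 14
So result = 14

Answer: 14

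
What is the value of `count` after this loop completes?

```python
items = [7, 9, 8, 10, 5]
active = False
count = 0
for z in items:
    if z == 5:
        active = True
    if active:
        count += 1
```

Count elements after first 5 in [7, 9, 8, 10, 5]
`count` takes the values: 0 → 1

Answer: 1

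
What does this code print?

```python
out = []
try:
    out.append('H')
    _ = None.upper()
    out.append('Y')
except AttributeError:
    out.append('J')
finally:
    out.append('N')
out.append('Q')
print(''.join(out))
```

Execution trace: 'H' (try body) → 'J' (except AttributeError) → 'N' (finally) → 'Q' (after the try/except). Output: HJNQ

Answer: HJNQ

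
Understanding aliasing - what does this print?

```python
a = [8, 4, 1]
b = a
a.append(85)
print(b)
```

Key concept: basic list aliasing.
Step by step:
`a = [8, 4, 1]` → a = [8, 4, 1]
`b = a` → b = [8, 4, 1] (same object as a)
`a.append(85)` → a = [8, 4, 1, 85] (same object as b); b = [8, 4, 1, 85] (same object as a)
`print(b)` → prints [8, 4, 1, 85]

Answer: [8, 4, 1, 85]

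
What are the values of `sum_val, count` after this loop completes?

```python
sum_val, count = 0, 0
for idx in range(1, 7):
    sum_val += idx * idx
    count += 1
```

Sum of squares and count
`sum_val, count` takes the values: (0, 0) → (1, 0) → (1, 1) → (5, 1) → (5, 2) → (14, 2) → (14, 3) → (30, 3) → (30, 4) → (55, 4) → (55, 5) → (91, 5) → (91, 6)

Answer: 91, 6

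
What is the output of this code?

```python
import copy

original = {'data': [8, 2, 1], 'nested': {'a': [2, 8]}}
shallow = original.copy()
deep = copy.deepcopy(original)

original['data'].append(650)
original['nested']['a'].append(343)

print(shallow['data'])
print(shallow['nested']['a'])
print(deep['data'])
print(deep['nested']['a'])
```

Key concept: comparing shallow vs deep copy.
Step by step:
`original = {'data': [8, 2, 1], 'nested': {'a': [2, 8]}}` → original = {'data': [8, 2, 1], 'nested': {'a': [2, 8]}}
`shallow = original.copy()` → shallow = {'data': [8, 2, 1], 'nested': {'a': [2, 8]}}
`deep = copy.deepcopy(original)` → deep = {'data': [8, 2, 1], 'nested': {'a': [2, 8]}}
`original['data'].append(650)` → original = {'data': [8, 2, 1, 650], 'nested': {'a': [2, 8]}}; shallow = {'data': [8, 2, 1, 650], 'nested': {'a': [2, 8]}}
`original['nested']['a'].append(343)` → original = {'data': [8, 2, 1, 650], 'nested': {'a': [2, 8, 343]}}; shallow = {'data': [8, 2, 1, 650], 'nested': {'a': [2, 8, 343]}}
`print(shallow['data'])` → prints [8, 2, 1, 650]
`print(shallow['nested']['a'])` → prints [2, 8, 343]
`print(deep['data'])` → prints [8, 2, 1]
`print(deep['nested']['a'])` → prints [2, 8]

Answer:
[8, 2, 1, 650]
[2, 8, 343]
[8, 2, 1]
[2, 8]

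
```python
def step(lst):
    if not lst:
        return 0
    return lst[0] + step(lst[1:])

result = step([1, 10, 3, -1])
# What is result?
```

1 + 10 + 3 + (-1) + 0 = 13

Answer: 13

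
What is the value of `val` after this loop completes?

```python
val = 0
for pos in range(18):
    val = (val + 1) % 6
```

Increment mod 6, 18 times = 0
`val` takes the values: 0 → 1 → 2 → 3 → 4 → 5 → 0 → 1 → 2 → 3 → 4 → 5 → 0 → 1 → 2 → 3 → 4 → 5 → 0

Answer: 0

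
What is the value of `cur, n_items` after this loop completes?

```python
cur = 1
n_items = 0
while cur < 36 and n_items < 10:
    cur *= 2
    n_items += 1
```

Double until >= 36 or 10 iterations
`cur, n_items` takes the values: (1, 0) → (2, 0) → (2, 1) → (4, 1) → (4, 2) → (8, 2) → (8, 3) → (16, 3) → (16, 4) → (32, 4) → (32, 5) → (64, 5) → (64, 6)

Answer: 64, 6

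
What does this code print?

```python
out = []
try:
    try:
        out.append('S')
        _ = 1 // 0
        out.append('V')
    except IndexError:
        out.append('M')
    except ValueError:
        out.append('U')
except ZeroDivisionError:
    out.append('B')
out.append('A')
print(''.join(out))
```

Execution trace: 'S' (try body) → 'B' (outer except ZeroDivisionError) → 'A' (after the try/except). Output: SBA

Answer: SBA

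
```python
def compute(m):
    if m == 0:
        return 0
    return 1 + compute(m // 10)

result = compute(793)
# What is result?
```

Count of digits of 793: 3

Answer: 3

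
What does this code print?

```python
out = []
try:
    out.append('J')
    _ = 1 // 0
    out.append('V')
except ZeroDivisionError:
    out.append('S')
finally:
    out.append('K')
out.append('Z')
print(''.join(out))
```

Execution trace: 'J' (try body) → 'S' (except ZeroDivisionError) → 'K' (finally) → 'Z' (after the try/except). Output: JSKZ

Answer: JSKZ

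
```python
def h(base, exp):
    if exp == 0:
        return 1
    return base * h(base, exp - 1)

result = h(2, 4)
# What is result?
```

h(2, 4) = 2 * 2 * 2 * 2 = 16

Answer: 16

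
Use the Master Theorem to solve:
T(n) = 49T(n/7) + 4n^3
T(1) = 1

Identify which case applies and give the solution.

a=49, b=7, f(n)=4n^3. log_7(49) = 2. Since c=3 > 2 and the regularity condition holds (49(n/7)^3 = (49/7^3)n^3 with 49/7^3 < 1), Case 3 applies: T(n) = Θ(f(n)) = O(n^3).

Answer: O(n^3) - Case 3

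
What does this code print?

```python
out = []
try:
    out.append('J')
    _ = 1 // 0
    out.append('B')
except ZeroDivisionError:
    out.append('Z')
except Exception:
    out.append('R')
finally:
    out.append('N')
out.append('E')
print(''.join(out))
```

Execution trace: 'J' (try body) → 'Z' (except ZeroDivisionError) → 'N' (finally) → 'E' (after the try/except). Output: JZNE

Answer: JZNE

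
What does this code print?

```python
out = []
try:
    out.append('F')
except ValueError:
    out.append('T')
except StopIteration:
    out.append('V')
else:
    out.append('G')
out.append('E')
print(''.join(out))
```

Execution trace: 'F' (try body, no exception) → 'G' (else) → 'E' (after the try/except). Output: FGE

Answer: FGE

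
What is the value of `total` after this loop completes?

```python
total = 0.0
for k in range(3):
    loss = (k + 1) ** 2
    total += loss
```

Sum of squared losses 1² + 2² + ... + 3²
`total` takes the values: 0.0 → 1.0 → 5.0 → 14.0

Answer: 14.0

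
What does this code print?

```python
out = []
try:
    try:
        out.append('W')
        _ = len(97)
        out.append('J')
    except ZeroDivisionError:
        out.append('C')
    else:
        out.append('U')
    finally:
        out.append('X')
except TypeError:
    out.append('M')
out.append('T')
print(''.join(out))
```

Execution trace: 'W' (inner try body) → 'X' (inner finally) → 'M' (outer except TypeError) → 'T' (after the try/except). Output: WXMT

Answer: WXMT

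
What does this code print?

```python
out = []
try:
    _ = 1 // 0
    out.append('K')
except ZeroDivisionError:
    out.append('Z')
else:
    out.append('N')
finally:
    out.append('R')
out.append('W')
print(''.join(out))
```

Execution trace: 'Z' (except ZeroDivisionError) → 'R' (finally) → 'W' (after the try/except). Output: ZRW

Answer: ZRW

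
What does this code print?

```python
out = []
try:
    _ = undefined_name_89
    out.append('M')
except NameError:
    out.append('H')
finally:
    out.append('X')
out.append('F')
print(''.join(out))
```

Execution trace: 'H' (except NameError) → 'X' (finally) → 'F' (after the try/except). Output: HXF

Answer: HXF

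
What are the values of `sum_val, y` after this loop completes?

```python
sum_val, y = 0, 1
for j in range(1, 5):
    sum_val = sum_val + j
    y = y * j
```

Sum and factorial of 1 to 4
`sum_val, y` takes the values: (0, 1) → (1, 1) → (3, 1) → (3, 2) → (6, 2) → (6, 6) → (10, 6) → (10, 24)

Answer: 10, 24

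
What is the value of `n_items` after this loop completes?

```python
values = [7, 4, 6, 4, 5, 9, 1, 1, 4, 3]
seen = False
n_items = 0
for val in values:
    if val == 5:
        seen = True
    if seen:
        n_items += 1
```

Count elements after first 5 in [7, 4, 6, 4, 5, 9, 1, 1, 4, 3]
`n_items` takes the values: 0 → 1 → 2 → 3 → 4 → 5 → 6

Answer: 6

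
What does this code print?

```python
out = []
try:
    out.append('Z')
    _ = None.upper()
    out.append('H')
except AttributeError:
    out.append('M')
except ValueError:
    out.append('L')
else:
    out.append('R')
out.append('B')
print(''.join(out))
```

Execution trace: 'Z' (try body) → 'M' (except AttributeError) → 'B' (after the try/except). Output: ZMB

Answer: ZMB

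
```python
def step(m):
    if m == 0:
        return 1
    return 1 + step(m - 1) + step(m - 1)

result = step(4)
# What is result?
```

step(m) = 1 + 2·step(m-1), step(0)=1. Closed form: (1+1)·2^4 - 1 = 31.

Answer: 31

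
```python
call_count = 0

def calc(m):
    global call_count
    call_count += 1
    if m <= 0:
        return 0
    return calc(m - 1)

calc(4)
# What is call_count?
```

Linear recursion stepping by 1: 5 calls from m=4 down to ≤0.

Answer: 5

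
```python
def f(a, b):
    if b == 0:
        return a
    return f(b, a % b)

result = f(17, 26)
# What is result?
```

f(17, 26) -> f(26, 17) -> f(17, 9) -> f(9, 8) -> f(8, 1) -> f(1, 0) -> 1

Answer: 1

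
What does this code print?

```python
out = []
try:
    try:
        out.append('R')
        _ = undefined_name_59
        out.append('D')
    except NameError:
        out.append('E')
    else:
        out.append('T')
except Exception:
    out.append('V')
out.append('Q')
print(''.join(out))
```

Execution trace: 'R' (inner try body) → 'E' (inner except NameError) → 'Q' (after the try/except). Output: REQ

Answer: REQ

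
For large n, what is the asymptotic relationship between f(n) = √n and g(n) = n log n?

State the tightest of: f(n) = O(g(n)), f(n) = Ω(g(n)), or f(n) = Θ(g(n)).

√n vs n log n: f(n) = O(g(n)) but not Ω(g(n)) — n log n grows strictly faster than √n.

Answer: f(n) = O(g(n)) but not Ω(g(n)) — n log n grows strictly faster than √n.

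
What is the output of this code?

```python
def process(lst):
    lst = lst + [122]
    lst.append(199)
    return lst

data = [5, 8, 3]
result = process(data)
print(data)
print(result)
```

Key concept: rebinding parameter vs mutation.
Step by step:
`data = [5, 8, 3]` → data = [5, 8, 3]
`result = process(data)` → result = [5, 8, 3, 122, 199]
`print(data)` → prints [5, 8, 3]
`print(result)` → prints [5, 8, 3, 122, 199]

Answer:
[5, 8, 3]
[5, 8, 3, 122, 199]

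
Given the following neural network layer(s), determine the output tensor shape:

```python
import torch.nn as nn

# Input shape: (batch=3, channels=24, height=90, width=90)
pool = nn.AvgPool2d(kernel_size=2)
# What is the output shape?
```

Input: (3, 24, 90, 90) -> Output: (3, 24, 45, 45)

Answer: (3, 24, 45, 45)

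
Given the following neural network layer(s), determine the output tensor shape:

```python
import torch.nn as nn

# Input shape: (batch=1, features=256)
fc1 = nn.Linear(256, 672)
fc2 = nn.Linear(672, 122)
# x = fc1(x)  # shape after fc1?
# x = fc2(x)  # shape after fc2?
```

Input: (1, 256) -> after fc1: (1, 672) -> Output: (1, 122)

Answer: (1, 122)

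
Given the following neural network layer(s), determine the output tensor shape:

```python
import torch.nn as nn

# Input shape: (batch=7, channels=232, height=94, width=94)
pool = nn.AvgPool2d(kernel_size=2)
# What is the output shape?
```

Input: (7, 232, 94, 94) -> Output: (7, 232, 47, 47)

Answer: (7, 232, 47, 47)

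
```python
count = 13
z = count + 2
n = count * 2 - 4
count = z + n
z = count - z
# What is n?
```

Trace:
`count = 13` → count = 13
`z = count + 2` → z = 15
`n = count * 2 - 4` → n = 22
`count = z + n` → count = 37
`z = count - z` → z = 22
So n = 22

Answer: 22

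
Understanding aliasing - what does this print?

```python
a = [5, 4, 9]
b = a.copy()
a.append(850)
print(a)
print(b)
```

Key concept: list.copy() creates independent copy.
Step by step:
`a = [5, 4, 9]` → a = [5, 4, 9]
`b = a.copy()` → b = [5, 4, 9]
`a.append(850)` → a = [5, 4, 9, 850]
`print(a)` → prints [5, 4, 9, 850]
`print(b)` → prints [5, 4, 9]

Answer:
[5, 4, 9, 850]
[5, 4, 9]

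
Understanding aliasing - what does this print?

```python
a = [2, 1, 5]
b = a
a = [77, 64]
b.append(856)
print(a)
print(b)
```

Key concept: rebinding vs mutation: a is rebound to a new list, b still points at the original.
Step by step:
`a = [2, 1, 5]` → a = [2, 1, 5]
`b = a` → b = [2, 1, 5] (same object as a)
`a = [77, 64]` → a = [77, 64]
`b.append(856)` → b = [2, 1, 5, 856]
`print(a)` → prints [77, 64]
`print(b)` → prints [2, 1, 5, 856]

Answer:
[77, 64]
[2, 1, 5, 856]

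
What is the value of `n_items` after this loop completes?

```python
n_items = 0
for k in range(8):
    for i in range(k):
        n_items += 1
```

Triangle number: 0+1+2+...+7
`n_items` takes the values: 0 → 1 → 2 → 3 → 4 → 5 → 6 → 7 → 8 → 9 → 10 → 11 → 12 → 13 → 14 → 15 → 16 → 17 → 18 → 19 → 20 → 21 → 22 → 23 → 24 → 25 → 26 → 27 → 28

Answer: 28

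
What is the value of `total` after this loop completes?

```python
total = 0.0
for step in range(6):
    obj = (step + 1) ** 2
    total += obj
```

Sum of squared losses 1² + 2² + ... + 6²
`total` takes the values: 0.0 → 1.0 → 5.0 → 14.0 → 30.0 → 55.0 → 91.0

Answer: 91.0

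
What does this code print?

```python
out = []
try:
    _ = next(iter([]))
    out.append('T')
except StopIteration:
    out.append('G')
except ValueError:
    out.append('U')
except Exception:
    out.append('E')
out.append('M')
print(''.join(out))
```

Execution trace: 'G' (except StopIteration) → 'M' (after the try/except). Output: GM

Answer: GM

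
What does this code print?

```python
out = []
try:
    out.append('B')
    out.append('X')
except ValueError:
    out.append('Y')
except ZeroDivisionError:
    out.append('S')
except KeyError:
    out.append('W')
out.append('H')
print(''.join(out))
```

Execution trace: 'B' (try body) → 'X' (try body, no exception) → 'H' (after the try/except). Output: BXH

Answer: BXH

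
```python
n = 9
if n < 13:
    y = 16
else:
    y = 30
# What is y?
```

Trace:
`n = 9` → n = 9
`if n < 13: ...` → n < 13 is True → y = 16
So y = 16

Answer: 16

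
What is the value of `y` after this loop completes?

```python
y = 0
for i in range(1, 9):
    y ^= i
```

XOR of 1 to 8
`y` takes the values: 0 → 1 → 3 → 0 → 4 → 1 → 7 → 0 → 8

Answer: 8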